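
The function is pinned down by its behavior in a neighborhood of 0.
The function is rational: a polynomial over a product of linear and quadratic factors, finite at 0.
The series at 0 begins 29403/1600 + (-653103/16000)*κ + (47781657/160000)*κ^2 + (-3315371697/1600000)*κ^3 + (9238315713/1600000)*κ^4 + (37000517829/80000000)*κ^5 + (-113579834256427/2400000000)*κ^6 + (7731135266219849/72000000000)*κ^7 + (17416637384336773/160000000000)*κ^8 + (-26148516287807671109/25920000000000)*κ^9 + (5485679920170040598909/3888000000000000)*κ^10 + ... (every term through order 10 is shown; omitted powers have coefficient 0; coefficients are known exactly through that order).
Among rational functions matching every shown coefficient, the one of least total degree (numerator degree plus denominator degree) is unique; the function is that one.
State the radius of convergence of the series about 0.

No rational of total degree below 9 reproduces all 11 coefficients; solving the [2/7] Pade equations on them gives f(κ) = (24*κ**2 + 38*κ/11 + 5/6)/((κ + 10/9)**3*(κ**2 + κ/3 + 2/11)**2), whose expansion matches every shown term.
Denominator factor (κ**2 + κ/3 + 2/11)^2: discriminant -61/99, complex-conjugate roots (-1/6) + ((1/66)*sqrt(671))*i and (-1/6) - ((1/66)*sqrt(671))*i; poles of order 2, moduli (1/11)*sqrt(22) and (1/11)*sqrt(22).
Denominator factor (κ + 10/9)^3: pole of order 3 at -10/9, modulus 10/9.
The radius of convergence is the smallest modulus among the singular points: (1/11)*sqrt(22).

The radius of convergence is (1/11)*sqrt(22).


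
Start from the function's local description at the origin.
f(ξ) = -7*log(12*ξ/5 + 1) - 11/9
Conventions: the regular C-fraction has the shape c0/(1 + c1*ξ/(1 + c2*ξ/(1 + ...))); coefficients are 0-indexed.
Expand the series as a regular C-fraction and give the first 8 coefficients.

Taylor coefficients (expand at 0): a_0 = -11/9, a_1 = -84/5, a_2 = 504/25, a_3 = -4032/125, a_4 = 36288/625, a_5 = -1741824/15625, a_6 = 3483648/15625, a_7 = -35831808/78125.
c0 = a_0 = -11/9. Peel one level at a time: if S = 1 + c*ξ/S' with S'(0) = 1, then c is the ξ-coefficient of S and S' = c*ξ/(S - 1).
S_1 = c0/f = 1 + (-756/55)*ξ + (621432/3025)*ξ^2 + ...; c1 = -756/55.
S_2 = c1*ξ/(S_1 - 1) = 1 + (822/55)*ξ + (-12/25)*ξ^2 + ...; c2 = 822/55.
S_3 = c2*ξ/(S_2 - 1) = 1 + (22/685)*ξ + (-704/18769)*ξ^2 + ...; c3 = 22/685.
S_4 = c3*ξ/(S_3 - 1) = 1 + (160/137)*ξ + (-48/125)*ξ^2 + ...; c4 = 160/137.
S_5 = c4*ξ/(S_4 - 1) = 1 + (411/1250)*ξ + (-447579/1562500)*ξ^2 + ...; c5 = 411/1250.
S_6 = c5*ξ/(S_5 - 1) = 1 + (1089/1250)*ξ + (-324/875)*ξ^2 + ...; c6 = 1089/1250.
S_7 = c6*ξ/(S_6 - 1) = 1 + (360/847)*ξ + ...; c7 = 360/847.

The regular C-fraction coefficients are [-11/9, -756/55, 822/55, 22/685, 160/137, 411/1250, 1089/1250, 360/847].


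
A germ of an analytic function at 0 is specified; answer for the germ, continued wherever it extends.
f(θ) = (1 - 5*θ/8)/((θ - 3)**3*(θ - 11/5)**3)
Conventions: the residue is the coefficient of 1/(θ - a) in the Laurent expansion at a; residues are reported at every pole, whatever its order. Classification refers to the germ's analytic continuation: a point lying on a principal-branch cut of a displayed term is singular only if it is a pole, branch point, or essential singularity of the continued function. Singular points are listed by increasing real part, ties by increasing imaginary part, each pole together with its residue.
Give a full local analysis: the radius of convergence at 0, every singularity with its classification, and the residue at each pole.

Denominator factor (θ - 3)^3: pole of order 3 at 3, modulus 3.
Denominator factor (θ - 11/5)^3: pole of order 3 at 11/5, modulus 11/5.
The radius of convergence is the smallest modulus among the singular points: 11/5.
At the order-3 pole 11/5 set g(θ) = (θ - (11/5))^3*f(θ) = (1 - 5*θ/8)/(θ - 3)**3.
Order-3 pole: residue = g''(a)/2; g''(11/5) = 46875/2048, so the residue is 46875/4096.
At the order-3 pole 3 set g(θ) = (θ - (3))^3*f(θ) = (1 - 5*θ/8)/(θ - 11/5)**3.
Order-3 pole: residue = g''(a)/2; g''(3) = -46875/2048, so the residue is -46875/4096.
List the singular points by increasing real part (a conjugate pair: the negative imaginary part first).

Radius of convergence at 0: 11/5.
At 11/5: a pole of order 3; residue 46875/4096.
At 3: a pole of order 3; residue -46875/4096.


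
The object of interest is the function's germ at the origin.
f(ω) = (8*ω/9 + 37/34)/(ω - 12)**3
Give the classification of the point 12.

The point is a pole of order 3.

The denominator factor ω - 12 vanishes at 12 and appears to the power 3; the numerator there equals 1199/102, nonzero, and no other factor vanishes.
Hence a pole whose order is the multiplicity, 3.


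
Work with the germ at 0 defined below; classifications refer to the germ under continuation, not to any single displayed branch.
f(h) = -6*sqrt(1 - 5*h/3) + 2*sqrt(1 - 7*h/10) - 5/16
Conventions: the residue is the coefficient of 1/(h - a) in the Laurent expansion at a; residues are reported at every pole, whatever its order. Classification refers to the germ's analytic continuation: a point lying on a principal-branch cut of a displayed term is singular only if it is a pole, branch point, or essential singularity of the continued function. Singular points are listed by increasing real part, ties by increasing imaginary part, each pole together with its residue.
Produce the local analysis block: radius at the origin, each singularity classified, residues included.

Branch term (-6)*sqrt(1 - h/(3/5)): its argument vanishes at h = 3/5, a square-root branch point, modulus 3/5.
Branch term (2)*sqrt(1 - h/(10/7)): its argument vanishes at h = 10/7, a square-root branch point, modulus 10/7.
The radius of convergence is the smallest modulus among the singular points: 3/5.
List the singular points by increasing real part (a conjugate pair: the negative imaginary part first).

Radius of convergence at 0: 3/5.
At 3/5: an algebraic (square-root) branch point.
At 10/7: an algebraic (square-root) branch point.


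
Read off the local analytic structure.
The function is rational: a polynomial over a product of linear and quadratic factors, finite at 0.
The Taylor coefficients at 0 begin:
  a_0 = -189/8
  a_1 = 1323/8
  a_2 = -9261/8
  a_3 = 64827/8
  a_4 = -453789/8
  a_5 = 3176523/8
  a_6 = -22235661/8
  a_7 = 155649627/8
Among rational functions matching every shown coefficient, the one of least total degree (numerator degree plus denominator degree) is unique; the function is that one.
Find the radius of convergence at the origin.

The radius of convergence is 1/7.

No rational of total degree below 1 reproduces all 8 coefficients; solving the [0/1] Pade equations on them gives f(ν) = -27/(8*(ν + 1/7)), whose expansion matches every shown term.
Denominator factor (ν + 1/7): pole of order 1 at -1/7, modulus 1/7.
The radius of convergence is the smallest modulus among the singular points: 1/7.


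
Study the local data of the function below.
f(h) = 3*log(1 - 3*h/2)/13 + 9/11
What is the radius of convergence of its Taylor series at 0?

Branch term (3/13)*log(1 - h/(2/3)): its argument vanishes at h = 2/3, a logarithmic branch point, modulus 2/3.
The radius of convergence is the smallest modulus among the singular points: 2/3.

The radius of convergence is 2/3.


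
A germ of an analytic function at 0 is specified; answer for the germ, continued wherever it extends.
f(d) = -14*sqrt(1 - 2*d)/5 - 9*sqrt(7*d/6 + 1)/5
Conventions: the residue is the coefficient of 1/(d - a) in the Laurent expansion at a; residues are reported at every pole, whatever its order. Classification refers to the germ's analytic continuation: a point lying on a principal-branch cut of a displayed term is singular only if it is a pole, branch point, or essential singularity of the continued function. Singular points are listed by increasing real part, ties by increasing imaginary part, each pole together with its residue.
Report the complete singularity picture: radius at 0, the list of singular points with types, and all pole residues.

Branch term (-14/5)*sqrt(1 - d/(1/2)): its argument vanishes at d = 1/2, a square-root branch point, modulus 1/2.
Branch term (-9/5)*sqrt(1 - d/(-6/7)): its argument vanishes at d = -6/7, a square-root branch point, modulus 6/7.
The radius of convergence is the smallest modulus among the singular points: 1/2.
List the singular points by increasing real part (a conjugate pair: the negative imaginary part first).

Radius of convergence at 0: 1/2.
At -6/7: an algebraic (square-root) branch point.
At 1/2: an algebraic (square-root) branch point.


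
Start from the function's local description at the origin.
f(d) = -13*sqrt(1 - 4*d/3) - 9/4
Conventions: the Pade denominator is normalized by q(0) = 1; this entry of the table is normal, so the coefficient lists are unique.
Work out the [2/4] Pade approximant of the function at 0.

The Pade approximant has numerator coefficients [-61/4, 6022001/206614, -8039185/619842]; denominator coefficients [1, -416198/309921, 85762/309921, 81328/2789289, 38792/8367867].

Taylor coefficients needed (expand at 0): a_0 = -61/4, a_1 = 26/3, a_2 = 26/9, a_3 = 52/27, a_4 = 130/81, a_5 = 364/243, a_6 = 364/243.
Write the denominator as Q(d) = 1 + q1*d + q2*d^2 + q3*d^3 + q4*d^4. Requiring Q*f - P = O(d^7) with deg P <= 2 kills the coefficients of d^3..d^6 in Q*f:
  d^3: a_3 + q1*a_2 + q2*a_1 + q3*a_0 = 0, i.e. 52/27 + (26/9)*q1 + (26/3)*q2 + (-61/4)*q3 = 0.
  d^4: a_4 + q1*a_3 + q2*a_2 + q3*a_1 + q4*a_0 = 0, i.e. 130/81 + (52/27)*q1 + (26/9)*q2 + (26/3)*q3 + (-61/4)*q4 = 0.
  d^5: a_5 + q1*a_4 + q2*a_3 + q3*a_2 + q4*a_1 = 0, i.e. 364/243 + (130/81)*q1 + (52/27)*q2 + (26/9)*q3 + (26/3)*q4 = 0.
  d^6: a_6 + q1*a_5 + q2*a_4 + q3*a_3 + q4*a_2 = 0, i.e. 364/243 + (364/243)*q1 + (130/81)*q2 + (52/27)*q3 + (26/9)*q4 = 0.
Solving this linear system: q1 = -416198/309921, q2 = 85762/309921, q3 = 81328/2789289, q4 = 38792/8367867.
The numerator is Q*f truncated at degree 2: P0 = a_0 = -61/4; P1 = a_1 + q1*a_0 = 6022001/206614; P2 = a_2 + q1*a_1 + q2*a_0 = -8039185/619842.


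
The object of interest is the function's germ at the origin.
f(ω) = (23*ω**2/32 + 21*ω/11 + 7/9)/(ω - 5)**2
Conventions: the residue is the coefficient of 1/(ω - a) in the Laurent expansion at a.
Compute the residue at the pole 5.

The residue is 1601/176.

At the order-2 pole 5 set g(ω) = (ω - (5))^2*f(ω) = 23*ω**2/32 + 21*ω/11 + 7/9.
Order-2 pole: residue = g'(a); g'(5) = 1601/176, so the residue is 1601/176.


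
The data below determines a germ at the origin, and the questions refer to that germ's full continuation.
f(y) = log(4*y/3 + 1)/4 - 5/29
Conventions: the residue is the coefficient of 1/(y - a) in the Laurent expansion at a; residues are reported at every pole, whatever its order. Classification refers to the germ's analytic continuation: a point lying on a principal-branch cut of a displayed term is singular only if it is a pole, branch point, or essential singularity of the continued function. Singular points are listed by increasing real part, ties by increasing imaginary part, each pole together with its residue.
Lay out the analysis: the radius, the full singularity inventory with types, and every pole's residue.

Radius of convergence at 0: 3/4.
At -3/4: a logarithmic branch point.

Branch term (1/4)*log(1 - y/(-3/4)): its argument vanishes at y = -3/4, a logarithmic branch point, modulus 3/4.
The radius of convergence is the smallest modulus among the singular points: 3/4.


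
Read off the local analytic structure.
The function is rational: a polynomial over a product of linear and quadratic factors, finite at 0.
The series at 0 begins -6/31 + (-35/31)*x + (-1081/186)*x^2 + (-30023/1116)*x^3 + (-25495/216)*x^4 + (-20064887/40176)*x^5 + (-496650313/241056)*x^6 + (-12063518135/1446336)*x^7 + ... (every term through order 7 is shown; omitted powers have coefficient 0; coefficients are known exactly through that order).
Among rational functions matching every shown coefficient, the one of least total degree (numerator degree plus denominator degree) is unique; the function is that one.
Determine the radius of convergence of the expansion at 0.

The radius of convergence is -3/4 + (1/4)*sqrt(17).

No rational of total degree below 5 reproduces all 8 coefficients; solving the [0/5] Pade equations on them gives f(x) = -9/(31*(x + 6)*(x**2 + 3*x/2 - 1/2)**2), whose expansion matches every shown term.
Denominator factor (x**2 + 3*x/2 - 1/2)^2: discriminant 17/4, real irrational roots -3/4 + (1/4)*sqrt(17) and -3/4 - (1/4)*sqrt(17); poles of order 2, moduli -3/4 + (1/4)*sqrt(17) and 3/4 + (1/4)*sqrt(17).
Denominator factor (x + 6): pole of order 1 at -6, modulus 6.
The radius of convergence is the smallest modulus among the singular points: -3/4 + (1/4)*sqrt(17).


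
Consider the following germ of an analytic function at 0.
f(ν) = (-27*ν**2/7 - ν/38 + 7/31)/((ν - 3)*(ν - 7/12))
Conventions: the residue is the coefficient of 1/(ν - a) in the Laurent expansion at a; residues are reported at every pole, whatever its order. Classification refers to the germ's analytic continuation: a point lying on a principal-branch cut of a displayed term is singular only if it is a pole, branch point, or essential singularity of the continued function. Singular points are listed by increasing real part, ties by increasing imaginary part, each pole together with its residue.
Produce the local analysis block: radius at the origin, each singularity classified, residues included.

Denominator factor (ν - 3): pole of order 1 at 3, modulus 3.
Denominator factor (ν - 7/12): pole of order 1 at 7/12, modulus 7/12.
The radius of convergence is the smallest modulus among the singular points: 7/12.
At the order-1 pole 7/12 set g(ν) = (ν - (7/12))*f(ν) = (-27*ν**2/7 - ν/38 + 7/31)/(ν - 3).
Simple pole: residue = g(a) at a = 7/12, which is 31157/68324.
At the order-1 pole 3 set g(ν) = (ν - (3))*f(ν) = (-27*ν**2/7 - ν/38 + 7/31)/(ν - 7/12).
Simple pole: residue = g(a) at a = 3, which is -1710258/119567.
List the singular points by increasing real part (a conjugate pair: the negative imaginary part first).

Radius of convergence at 0: 7/12.
At 7/12: a pole of order 1; residue 31157/68324.
At 3: a pole of order 1; residue -1710258/119567.


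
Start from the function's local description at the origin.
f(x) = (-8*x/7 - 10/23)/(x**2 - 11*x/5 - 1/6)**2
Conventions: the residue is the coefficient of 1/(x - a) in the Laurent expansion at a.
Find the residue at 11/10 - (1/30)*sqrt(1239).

The factor x**2 - 11*x/5 - 1/6 splits as (x - a)(x - a') with a = 11/10 - (1/30)*sqrt(1239), a' = 11/10 + (1/30)*sqrt(1239). At the order-2 pole a set g(x) = (x - a)^2*f(x) = [-8*x/7 - 10/23] / (x - a')^2.
Order-2 pole: residue = g'(a); g'(11/10 - (1/30)*sqrt(1239)) = -(204300/27461609)*sqrt(1239), so the residue is -(204300/27461609)*sqrt(1239).

The residue is -(204300/27461609)*sqrt(1239).


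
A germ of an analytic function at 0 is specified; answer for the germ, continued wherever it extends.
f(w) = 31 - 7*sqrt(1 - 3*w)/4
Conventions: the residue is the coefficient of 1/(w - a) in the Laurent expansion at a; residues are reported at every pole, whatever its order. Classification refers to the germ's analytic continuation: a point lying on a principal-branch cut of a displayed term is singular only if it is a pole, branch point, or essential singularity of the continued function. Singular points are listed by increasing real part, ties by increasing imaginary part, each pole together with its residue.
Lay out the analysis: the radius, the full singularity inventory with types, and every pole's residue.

Branch term (-7/4)*sqrt(1 - w/(1/3)): its argument vanishes at w = 1/3, a square-root branch point, modulus 1/3.
The radius of convergence is the smallest modulus among the singular points: 1/3.

Radius of convergence at 0: 1/3.
At 1/3: an algebraic (square-root) branch point.


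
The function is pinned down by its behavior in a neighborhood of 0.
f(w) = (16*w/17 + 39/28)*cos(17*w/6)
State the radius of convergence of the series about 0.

The radius of convergence is infinite.

The factor cos(17*w/6) is entire and contributes no finite singular point.
The polynomial part has no poles.
No finite singular points: the Taylor series at 0 converges everywhere.


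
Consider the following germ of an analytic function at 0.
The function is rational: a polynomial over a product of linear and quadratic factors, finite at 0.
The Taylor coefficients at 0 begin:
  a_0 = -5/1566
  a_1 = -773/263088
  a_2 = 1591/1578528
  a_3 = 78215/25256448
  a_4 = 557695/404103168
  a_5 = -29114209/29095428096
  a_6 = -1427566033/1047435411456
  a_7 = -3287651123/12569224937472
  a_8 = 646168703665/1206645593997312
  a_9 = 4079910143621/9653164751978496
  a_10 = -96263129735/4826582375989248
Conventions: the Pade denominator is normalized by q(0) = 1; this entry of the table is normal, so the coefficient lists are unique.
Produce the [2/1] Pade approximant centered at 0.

The Pade approximant has numerator coefficients [-5/1566, 5752889/837146016, 201630833/20091504384]; denominator coefficients [1, -78215/25456].

Taylor coefficients needed (read off): a_0 = -5/1566, a_1 = -773/263088, a_2 = 1591/1578528, a_3 = 78215/25256448.
Write the denominator as Q(μ) = 1 + q1*μ. Requiring Q*f - P = O(μ^4) with deg P <= 2 kills the coefficients of μ^3..μ^3 in Q*f:
  μ^3: a_3 + q1*a_2 = 0, i.e. 78215/25256448 + (1591/1578528)*q1 = 0.
Solving this linear system: q1 = -78215/25456.
The numerator is Q*f truncated at degree 2: P0 = a_0 = -5/1566; P1 = a_1 + q1*a_0 = 5752889/837146016; P2 = a_2 + q1*a_1 = 201630833/20091504384.


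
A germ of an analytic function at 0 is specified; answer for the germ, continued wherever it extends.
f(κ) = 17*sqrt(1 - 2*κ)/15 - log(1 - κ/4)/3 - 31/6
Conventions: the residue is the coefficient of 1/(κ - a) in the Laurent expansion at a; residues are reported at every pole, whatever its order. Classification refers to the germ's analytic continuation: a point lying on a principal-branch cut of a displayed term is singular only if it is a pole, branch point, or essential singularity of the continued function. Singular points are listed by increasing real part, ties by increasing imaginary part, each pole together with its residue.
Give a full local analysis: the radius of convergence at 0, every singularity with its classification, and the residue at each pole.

Branch term (17/15)*sqrt(1 - κ/(1/2)): its argument vanishes at κ = 1/2, a square-root branch point, modulus 1/2.
Branch term (-1/3)*log(1 - κ/(4)): its argument vanishes at κ = 4, a logarithmic branch point, modulus 4.
The radius of convergence is the smallest modulus among the singular points: 1/2.
List the singular points by increasing real part (a conjugate pair: the negative imaginary part first).

Radius of convergence at 0: 1/2.
At 1/2: an algebraic (square-root) branch point.
At 4: a logarithmic branch point.


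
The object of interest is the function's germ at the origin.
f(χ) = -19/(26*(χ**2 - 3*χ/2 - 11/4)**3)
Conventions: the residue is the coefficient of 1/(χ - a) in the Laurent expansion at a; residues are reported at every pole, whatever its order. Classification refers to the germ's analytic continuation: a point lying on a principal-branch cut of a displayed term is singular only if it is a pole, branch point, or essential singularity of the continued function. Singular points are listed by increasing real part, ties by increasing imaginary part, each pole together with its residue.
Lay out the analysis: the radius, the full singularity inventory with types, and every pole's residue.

Denominator factor (χ**2 - 3*χ/2 - 11/4)^3: discriminant 53/4, real irrational roots 3/4 + (1/4)*sqrt(53) and 3/4 - (1/4)*sqrt(53); poles of order 3, moduli 3/4 + (1/4)*sqrt(53) and -3/4 + (1/4)*sqrt(53).
The radius of convergence is the smallest modulus among the singular points: -3/4 + (1/4)*sqrt(53).
The factor χ**2 - 3*χ/2 - 11/4 splits as (χ - a)(χ - a') with a = 3/4 - (1/4)*sqrt(53), a' = 3/4 + (1/4)*sqrt(53). At the order-3 pole a set g(χ) = (χ - a)^3*f(χ) = [-19/26] / (χ - a')^3.
Order-3 pole: residue = g''(a)/2; g''(3/4 - (1/4)*sqrt(53)) = (3648/1935401)*sqrt(53), so the residue is (1824/1935401)*sqrt(53).
The factor χ**2 - 3*χ/2 - 11/4 splits as (χ - a)(χ - a') with a = 3/4 + (1/4)*sqrt(53), a' = 3/4 - (1/4)*sqrt(53). At the order-3 pole a set g(χ) = (χ - a)^3*f(χ) = [-19/26] / (χ - a')^3.
Order-3 pole: residue = g''(a)/2; g''(3/4 + (1/4)*sqrt(53)) = -(3648/1935401)*sqrt(53), so the residue is -(1824/1935401)*sqrt(53).
List the singular points by increasing real part (a conjugate pair: the negative imaginary part first).

Radius of convergence at 0: -3/4 + (1/4)*sqrt(53).
At 3/4 - (1/4)*sqrt(53): a pole of order 3; residue (1824/1935401)*sqrt(53).
At 3/4 + (1/4)*sqrt(53): a pole of order 3; residue -(1824/1935401)*sqrt(53).


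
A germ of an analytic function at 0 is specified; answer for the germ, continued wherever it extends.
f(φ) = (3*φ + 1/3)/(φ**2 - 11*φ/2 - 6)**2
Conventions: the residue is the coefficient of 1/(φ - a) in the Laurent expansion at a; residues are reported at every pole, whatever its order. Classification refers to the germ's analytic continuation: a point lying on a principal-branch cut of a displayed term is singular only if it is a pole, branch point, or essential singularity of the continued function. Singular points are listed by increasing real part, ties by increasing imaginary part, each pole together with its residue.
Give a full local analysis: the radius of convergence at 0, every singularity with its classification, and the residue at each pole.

Radius of convergence at 0: -11/4 + (1/4)*sqrt(217).
At 11/4 - (1/4)*sqrt(217): a pole of order 2; residue (412/141267)*sqrt(217).
At 11/4 + (1/4)*sqrt(217): a pole of order 2; residue -(412/141267)*sqrt(217).

Denominator factor (φ**2 - 11*φ/2 - 6)^2: discriminant 217/4, real irrational roots 11/4 + (1/4)*sqrt(217) and 11/4 - (1/4)*sqrt(217); poles of order 2, moduli 11/4 + (1/4)*sqrt(217) and -11/4 + (1/4)*sqrt(217).
The radius of convergence is the smallest modulus among the singular points: -11/4 + (1/4)*sqrt(217).
The factor φ**2 - 11*φ/2 - 6 splits as (φ - a)(φ - a') with a = 11/4 - (1/4)*sqrt(217), a' = 11/4 + (1/4)*sqrt(217). At the order-2 pole a set g(φ) = (φ - a)^2*f(φ) = [3*φ + 1/3] / (φ - a')^2.
Order-2 pole: residue = g'(a); g'(11/4 - (1/4)*sqrt(217)) = (412/141267)*sqrt(217), so the residue is (412/141267)*sqrt(217).
The factor φ**2 - 11*φ/2 - 6 splits as (φ - a)(φ - a') with a = 11/4 + (1/4)*sqrt(217), a' = 11/4 - (1/4)*sqrt(217). At the order-2 pole a set g(φ) = (φ - a)^2*f(φ) = [3*φ + 1/3] / (φ - a')^2.
Order-2 pole: residue = g'(a); g'(11/4 + (1/4)*sqrt(217)) = -(412/141267)*sqrt(217), so the residue is -(412/141267)*sqrt(217).
List the singular points by increasing real part (a conjugate pair: the negative imaginary part first).


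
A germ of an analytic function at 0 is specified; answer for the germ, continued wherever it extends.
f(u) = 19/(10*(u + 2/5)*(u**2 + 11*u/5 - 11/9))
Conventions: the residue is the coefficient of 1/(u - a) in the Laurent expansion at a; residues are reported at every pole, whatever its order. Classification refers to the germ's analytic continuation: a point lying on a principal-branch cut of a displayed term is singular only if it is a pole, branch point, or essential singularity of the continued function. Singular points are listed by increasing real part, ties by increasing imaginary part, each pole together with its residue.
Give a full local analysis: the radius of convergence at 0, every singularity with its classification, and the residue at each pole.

Denominator factor (u + 2/5): pole of order 1 at -2/5, modulus 2/5.
Denominator factor (u**2 + 11*u/5 - 11/9): discriminant 2189/225, real irrational roots -11/10 + (1/30)*sqrt(2189) and -11/10 - (1/30)*sqrt(2189); poles of order 1, moduli -11/10 + (1/30)*sqrt(2189) and 11/10 + (1/30)*sqrt(2189).
The radius of convergence is the smallest modulus among the singular points: 2/5.
The factor u**2 + 11*u/5 - 11/9 splits as (u - a)(u - a') with a = -11/10 - (1/30)*sqrt(2189), a' = -11/10 + (1/30)*sqrt(2189). At the order-1 pole a set g(u) = (u - a)*f(u) = [19/(10*(u + 2/5))] / (u - a').
Simple pole: residue = g(a) at a = -11/10 - (1/30)*sqrt(2189), which is 45/92 - (945/201388)*sqrt(2189).
At the order-1 pole -2/5 set g(u) = (u - (-2/5))*f(u) = 19/(10*(u**2 + 11*u/5 - 11/9)).
Simple pole: residue = g(a) at a = -2/5, which is -45/46.
The factor u**2 + 11*u/5 - 11/9 splits as (u - a)(u - a') with a = -11/10 + (1/30)*sqrt(2189), a' = -11/10 - (1/30)*sqrt(2189). At the order-1 pole a set g(u) = (u - a)*f(u) = [19/(10*(u + 2/5))] / (u - a').
Simple pole: residue = g(a) at a = -11/10 + (1/30)*sqrt(2189), which is 45/92 + (945/201388)*sqrt(2189).
List the singular points by increasing real part (a conjugate pair: the negative imaginary part first).

Radius of convergence at 0: 2/5.
At -11/10 - (1/30)*sqrt(2189): a pole of order 1; residue 45/92 - (945/201388)*sqrt(2189).
At -2/5: a pole of order 1; residue -45/46.
At -11/10 + (1/30)*sqrt(2189): a pole of order 1; residue 45/92 + (945/201388)*sqrt(2189).


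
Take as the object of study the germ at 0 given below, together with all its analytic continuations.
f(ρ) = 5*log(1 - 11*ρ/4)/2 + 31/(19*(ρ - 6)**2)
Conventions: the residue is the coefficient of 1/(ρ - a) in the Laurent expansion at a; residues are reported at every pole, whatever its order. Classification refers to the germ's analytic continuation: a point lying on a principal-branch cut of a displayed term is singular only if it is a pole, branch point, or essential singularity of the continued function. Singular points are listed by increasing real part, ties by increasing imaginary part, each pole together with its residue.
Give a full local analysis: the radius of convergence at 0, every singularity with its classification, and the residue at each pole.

Radius of convergence at 0: 4/11.
At 4/11: a logarithmic branch point.
At 6: a pole of order 2; residue 0.

Denominator factor (ρ - 6)^2: pole of order 2 at 6, modulus 6.
Branch term (5/2)*log(1 - ρ/(4/11)): its argument vanishes at ρ = 4/11, a logarithmic branch point, modulus 4/11.
The radius of convergence is the smallest modulus among the singular points: 4/11.
The branch term is analytic at 6 and contributes nothing to the residue; only the rational part matters.
At the order-2 pole 6 set g(ρ) = (ρ - (6))^2*(rational part) = 31/19.
Order-2 pole: residue = g'(a); g'(6) = 0, so the residue is 0.
List the singular points by increasing real part (a conjugate pair: the negative imaginary part first).


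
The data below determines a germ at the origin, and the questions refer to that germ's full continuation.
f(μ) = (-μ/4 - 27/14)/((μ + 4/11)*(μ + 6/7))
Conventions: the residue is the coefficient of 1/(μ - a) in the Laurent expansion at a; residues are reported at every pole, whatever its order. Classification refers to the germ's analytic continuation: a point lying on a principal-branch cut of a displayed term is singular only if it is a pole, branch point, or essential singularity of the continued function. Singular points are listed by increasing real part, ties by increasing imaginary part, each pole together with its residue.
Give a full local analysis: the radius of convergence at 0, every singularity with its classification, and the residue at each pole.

Radius of convergence at 0: 4/11.
At -6/7: a pole of order 1; residue 66/19.
At -4/11: a pole of order 1; residue -283/76.

Denominator factor (μ + 6/7): pole of order 1 at -6/7, modulus 6/7.
Denominator factor (μ + 4/11): pole of order 1 at -4/11, modulus 4/11.
The radius of convergence is the smallest modulus among the singular points: 4/11.
At the order-1 pole -6/7 set g(μ) = (μ - (-6/7))*f(μ) = (-μ/4 - 27/14)/(μ + 4/11).
Simple pole: residue = g(a) at a = -6/7, which is 66/19.
At the order-1 pole -4/11 set g(μ) = (μ - (-4/11))*f(μ) = (-μ/4 - 27/14)/(μ + 6/7).
Simple pole: residue = g(a) at a = -4/11, which is -283/76.
List the singular points by increasing real part (a conjugate pair: the negative imaginary part first).


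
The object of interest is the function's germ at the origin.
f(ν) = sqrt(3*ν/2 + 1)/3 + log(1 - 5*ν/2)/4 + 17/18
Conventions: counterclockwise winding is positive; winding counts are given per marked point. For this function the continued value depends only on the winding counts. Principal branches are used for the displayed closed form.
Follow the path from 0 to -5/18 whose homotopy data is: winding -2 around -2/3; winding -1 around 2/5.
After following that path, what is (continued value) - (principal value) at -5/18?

The rational part is single-valued and drops out of the difference; each branch term changes only by its own monodromy.
(1/4)*log(1 - ν/(2/5)): each positive loop around 2/5 adds 2*pi*i to the log, so winding -1 contributes (1/4)*(-1)*2*pi*i = -(1/2)*pi*i.
(1/3)*sqrt(1 - ν/(-2/3)): winding -2 is even, the square root returns to the same sheet, contribution 0.
Summing the contributions at ν = -5/18 gives -(1/2)*pi*i.

Continued minus principal equals -(1/2)*pi*i.


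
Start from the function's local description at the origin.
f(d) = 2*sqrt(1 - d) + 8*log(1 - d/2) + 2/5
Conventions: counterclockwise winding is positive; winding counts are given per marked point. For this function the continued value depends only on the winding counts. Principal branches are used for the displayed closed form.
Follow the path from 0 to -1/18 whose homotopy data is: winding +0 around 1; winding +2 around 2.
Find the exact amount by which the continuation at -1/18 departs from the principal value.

Continued minus principal equals (32)*pi*i.

The rational part is single-valued and drops out of the difference; each branch term changes only by its own monodromy.
(8)*log(1 - d/(2)): each positive loop around 2 adds 2*pi*i to the log, so winding +2 contributes (8)*(2)*2*pi*i = (32)*pi*i.
(2)*sqrt(1 - d/(1)): winding +0 is even, the square root returns to the same sheet, contribution 0.
Summing the contributions at d = -1/18 gives (32)*pi*i.


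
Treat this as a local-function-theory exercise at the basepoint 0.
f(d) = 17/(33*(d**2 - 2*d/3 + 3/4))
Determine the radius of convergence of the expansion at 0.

The radius of convergence is (1/2)*sqrt(3).

Denominator factor (d**2 - 2*d/3 + 3/4): discriminant -23/9, complex-conjugate roots (1/3) + ((1/6)*sqrt(23))*i and (1/3) - ((1/6)*sqrt(23))*i; poles of order 1, moduli (1/2)*sqrt(3) and (1/2)*sqrt(3).
The radius of convergence is the smallest modulus among the singular points: (1/2)*sqrt(3).


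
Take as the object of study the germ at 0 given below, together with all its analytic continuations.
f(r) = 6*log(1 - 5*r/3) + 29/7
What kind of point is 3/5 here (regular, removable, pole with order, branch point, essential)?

The point is a logarithmic branch point.

The term (6)*log(1 - r/(3/5)) has argument 1 - 3/5/(3/5) = 0 at 3/5: a logarithmic (infinitely-sheeted) branch point; the remaining terms are analytic or single-valued there.


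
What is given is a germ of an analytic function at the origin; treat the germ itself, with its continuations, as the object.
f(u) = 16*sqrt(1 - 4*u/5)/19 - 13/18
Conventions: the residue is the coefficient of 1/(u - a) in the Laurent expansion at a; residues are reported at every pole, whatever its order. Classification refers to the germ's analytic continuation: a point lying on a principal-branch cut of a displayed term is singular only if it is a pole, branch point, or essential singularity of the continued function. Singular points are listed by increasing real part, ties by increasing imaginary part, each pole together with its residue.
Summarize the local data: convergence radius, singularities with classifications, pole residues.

Radius of convergence at 0: 5/4.
At 5/4: an algebraic (square-root) branch point.

Branch term (16/19)*sqrt(1 - u/(5/4)): its argument vanishes at u = 5/4, a square-root branch point, modulus 5/4.
The radius of convergence is the smallest modulus among the singular points: 5/4.


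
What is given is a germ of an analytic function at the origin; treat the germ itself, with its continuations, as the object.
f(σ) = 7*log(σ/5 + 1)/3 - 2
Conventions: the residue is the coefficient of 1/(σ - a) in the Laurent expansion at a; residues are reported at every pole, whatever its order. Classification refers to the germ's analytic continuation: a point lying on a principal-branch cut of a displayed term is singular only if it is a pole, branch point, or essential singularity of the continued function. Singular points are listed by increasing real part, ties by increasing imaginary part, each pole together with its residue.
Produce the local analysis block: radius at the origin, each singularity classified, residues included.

Branch term (7/3)*log(1 - σ/(-5)): its argument vanishes at σ = -5, a logarithmic branch point, modulus 5.
The radius of convergence is the smallest modulus among the singular points: 5.

Radius of convergence at 0: 5.
At -5: a logarithmic branch point.


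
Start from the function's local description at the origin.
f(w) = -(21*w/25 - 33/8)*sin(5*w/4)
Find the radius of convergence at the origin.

The factor -sin(5*w/4) is entire and contributes no finite singular point.
The polynomial part has no poles.
No finite singular points: the Taylor series at 0 converges everywhere.

The radius of convergence is infinite.


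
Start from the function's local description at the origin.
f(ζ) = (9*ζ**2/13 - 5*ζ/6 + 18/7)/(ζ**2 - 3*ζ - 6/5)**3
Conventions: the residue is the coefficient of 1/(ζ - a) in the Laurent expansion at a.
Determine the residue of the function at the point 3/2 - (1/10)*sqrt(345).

The residue is -(18955/19929546)*sqrt(345).

The factor ζ**2 - 3*ζ - 6/5 splits as (ζ - a)(ζ - a') with a = 3/2 - (1/10)*sqrt(345), a' = 3/2 + (1/10)*sqrt(345). At the order-3 pole a set g(ζ) = (ζ - a)^3*f(ζ) = [9*ζ**2/13 - 5*ζ/6 + 18/7] / (ζ - a')^3.
Order-3 pole: residue = g''(a)/2; g''(3/2 - (1/10)*sqrt(345)) = -(18955/9964773)*sqrt(345), so the residue is -(18955/19929546)*sqrt(345).


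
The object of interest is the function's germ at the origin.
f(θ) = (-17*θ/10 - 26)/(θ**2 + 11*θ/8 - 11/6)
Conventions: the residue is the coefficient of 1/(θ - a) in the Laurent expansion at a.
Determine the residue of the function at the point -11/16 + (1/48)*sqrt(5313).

The residue is -17/20 - (3973/35420)*sqrt(5313).

The factor θ**2 + 11*θ/8 - 11/6 splits as (θ - a)(θ - a') with a = -11/16 + (1/48)*sqrt(5313), a' = -11/16 - (1/48)*sqrt(5313). At the order-1 pole a set g(θ) = (θ - a)*f(θ) = [-17*θ/10 - 26] / (θ - a').
Simple pole: residue = g(a) at a = -11/16 + (1/48)*sqrt(5313), which is -17/20 - (3973/35420)*sqrt(5313).


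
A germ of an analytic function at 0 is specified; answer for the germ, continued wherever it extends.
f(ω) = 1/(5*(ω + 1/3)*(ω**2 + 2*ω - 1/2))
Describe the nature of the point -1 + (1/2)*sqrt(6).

The denominator factor ω**2 + 2*ω - 1/2 vanishes at -1 + (1/2)*sqrt(6) and appears to the power 1; the numerator there equals 1/5, nonzero, and no other factor vanishes.
Hence a pole whose order is the multiplicity, 1.

The point is a pole of order 1.


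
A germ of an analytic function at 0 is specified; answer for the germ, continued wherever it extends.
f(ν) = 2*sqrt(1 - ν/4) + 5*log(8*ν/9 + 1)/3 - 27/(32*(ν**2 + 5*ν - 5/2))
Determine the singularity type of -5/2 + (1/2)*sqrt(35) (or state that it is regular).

The point is a pole of order 1.

The denominator factor ν**2 + 5*ν - 5/2 vanishes at -5/2 + (1/2)*sqrt(35) and appears to the power 1; the numerator there equals -27/32, nonzero, and no other factor vanishes.
The branch terms are analytic at this point.
Hence a pole whose order is the multiplicity, 1.


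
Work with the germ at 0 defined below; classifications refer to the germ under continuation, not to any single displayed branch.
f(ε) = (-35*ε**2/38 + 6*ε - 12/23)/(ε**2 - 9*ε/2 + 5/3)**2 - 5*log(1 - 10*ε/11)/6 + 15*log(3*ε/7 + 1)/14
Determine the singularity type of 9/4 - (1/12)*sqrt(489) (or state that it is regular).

The point is a pole of order 2.

The denominator factor ε**2 - 9*ε/2 + 5/3 vanishes at 9/4 - (1/12)*sqrt(489) and appears to the power 2; the numerator there equals 108817/20976 - (47/304)*sqrt(489), nonzero, and no other factor vanishes.
The branch terms are analytic at this point.
Hence a pole whose order is the multiplicity, 2.


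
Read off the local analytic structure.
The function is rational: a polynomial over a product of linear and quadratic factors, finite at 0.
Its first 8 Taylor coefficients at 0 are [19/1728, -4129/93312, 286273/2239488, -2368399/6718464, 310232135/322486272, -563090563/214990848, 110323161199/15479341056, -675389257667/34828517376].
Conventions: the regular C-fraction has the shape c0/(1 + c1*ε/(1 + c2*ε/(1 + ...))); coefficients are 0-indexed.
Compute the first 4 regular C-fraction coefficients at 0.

Taylor coefficients (read off): a_0 = 19/1728, a_1 = -4129/93312, a_2 = 286273/2239488, a_3 = -2368399/6718464.
c0 = a_0 = 19/1728. Peel one level at a time: if S = 1 + c*ε/S' with S'(0) = 1, then c is the ε-coefficient of S and S' = c*ε/(S - 1).
S_1 = c0/f = 1 + (4129/1026)*ε + (19241881/4210704)*ε^2 + ...; c1 = 4129/1026.
S_2 = c1*ε/(S_1 - 1) = 1 + (-19241881/16945416)*ε + (3719274761/9820017216)*ε^2 + ...; c2 = -19241881/16945416.
S_3 = c2*ε/(S_2 - 1) = 1 + (211998661377/635597813192)*ε + ...; c3 = 211998661377/635597813192.

The regular C-fraction coefficients are [19/1728, 4129/1026, -19241881/16945416, 211998661377/635597813192].


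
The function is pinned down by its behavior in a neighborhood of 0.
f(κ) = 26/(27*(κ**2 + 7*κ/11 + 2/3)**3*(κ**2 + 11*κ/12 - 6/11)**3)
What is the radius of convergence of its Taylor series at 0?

Denominator factor (κ**2 + 7*κ/11 + 2/3)^3: discriminant -821/363, complex-conjugate roots (-7/22) + ((1/66)*sqrt(2463))*i and (-7/22) - ((1/66)*sqrt(2463))*i; poles of order 3, moduli (1/3)*sqrt(6) and (1/3)*sqrt(6).
Denominator factor (κ**2 + 11*κ/12 - 6/11)^3: discriminant 4787/1584, real irrational roots -11/24 + (1/264)*sqrt(52657) and -11/24 - (1/264)*sqrt(52657); poles of order 3, moduli -11/24 + (1/264)*sqrt(52657) and 11/24 + (1/264)*sqrt(52657).
The radius of convergence is the smallest modulus among the singular points: -11/24 + (1/264)*sqrt(52657).

The radius of convergence is -11/24 + (1/264)*sqrt(52657).


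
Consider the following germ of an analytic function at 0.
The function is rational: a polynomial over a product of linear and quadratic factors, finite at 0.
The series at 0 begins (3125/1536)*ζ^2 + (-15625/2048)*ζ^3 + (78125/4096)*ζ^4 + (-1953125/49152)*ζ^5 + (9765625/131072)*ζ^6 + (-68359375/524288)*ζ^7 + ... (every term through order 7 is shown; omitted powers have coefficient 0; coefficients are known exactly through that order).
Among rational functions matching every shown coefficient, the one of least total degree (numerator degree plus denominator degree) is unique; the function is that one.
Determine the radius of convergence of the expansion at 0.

The radius of convergence is 4/5.

No rational of total degree below 5 reproduces all 8 coefficients; solving the [2/3] Pade equations on them gives f(ζ) = 25*ζ**2/(24*(ζ + 4/5)**3), whose expansion matches every shown term.
Denominator factor (ζ + 4/5)^3: pole of order 3 at -4/5, modulus 4/5.
The radius of convergence is the smallest modulus among the singular points: 4/5.


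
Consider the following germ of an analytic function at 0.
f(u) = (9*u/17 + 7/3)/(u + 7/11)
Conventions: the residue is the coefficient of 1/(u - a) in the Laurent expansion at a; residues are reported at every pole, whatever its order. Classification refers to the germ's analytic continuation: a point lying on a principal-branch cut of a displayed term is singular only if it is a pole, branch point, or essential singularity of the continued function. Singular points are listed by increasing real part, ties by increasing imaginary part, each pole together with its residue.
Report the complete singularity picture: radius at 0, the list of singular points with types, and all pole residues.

Denominator factor (u + 7/11): pole of order 1 at -7/11, modulus 7/11.
The radius of convergence is the smallest modulus among the singular points: 7/11.
At the order-1 pole -7/11 set g(u) = (u - (-7/11))*f(u) = 9*u/17 + 7/3.
Simple pole: residue = g(a) at a = -7/11, which is 1120/561.

Radius of convergence at 0: 7/11.
At -7/11: a pole of order 1; residue 1120/561.
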